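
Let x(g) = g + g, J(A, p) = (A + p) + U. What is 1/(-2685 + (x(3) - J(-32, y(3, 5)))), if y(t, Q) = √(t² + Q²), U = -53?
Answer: -1297/3364401 + √34/6728802 ≈ -0.00038464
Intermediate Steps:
y(t, Q) = √(Q² + t²)
J(A, p) = -53 + A + p (J(A, p) = (A + p) - 53 = -53 + A + p)
x(g) = 2*g
1/(-2685 + (x(3) - J(-32, y(3, 5)))) = 1/(-2685 + (2*3 - (-53 - 32 + √(5² + 3²)))) = 1/(-2685 + (6 - (-53 - 32 + √(25 + 9)))) = 1/(-2685 + (6 - (-53 - 32 + √34))) = 1/(-2685 + (6 - (-85 + √34))) = 1/(-2685 + (6 + (85 - √34))) = 1/(-2685 + (91 - √34)) = 1/(-2594 - √34)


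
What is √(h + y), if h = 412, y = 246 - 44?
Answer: √614 ≈ 24.779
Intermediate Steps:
y = 202
√(h + y) = √(412 + 202) = √614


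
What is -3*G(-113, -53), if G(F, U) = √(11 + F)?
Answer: -3*I*√102 ≈ -30.299*I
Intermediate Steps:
-3*G(-113, -53) = -3*√(11 - 113) = -3*I*√102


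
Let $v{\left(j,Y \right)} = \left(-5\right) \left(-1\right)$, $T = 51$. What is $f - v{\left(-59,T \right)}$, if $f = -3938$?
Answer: $-3943$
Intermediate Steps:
$v{\left(j,Y \right)} = 5$
$f - v{\left(-59,T \right)} = -3938 - 5 = -3943$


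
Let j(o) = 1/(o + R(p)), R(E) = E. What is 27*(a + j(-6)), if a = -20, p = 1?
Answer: -2727/5 ≈ -545.40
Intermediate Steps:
j(o) = 1/(1 + o) (j(o) = 1/(o + 1) = 1/(1 + o))
27*(a + j(-6)) = 27*(-20 + 1/(1 - 6)) = 27*(-20 + 1/(-5)) = 27*(-20 - ⅕) = 27*(-101/5) = -2727/5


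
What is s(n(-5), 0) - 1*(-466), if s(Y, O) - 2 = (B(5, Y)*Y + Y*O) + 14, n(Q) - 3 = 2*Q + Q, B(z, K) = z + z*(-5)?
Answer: 722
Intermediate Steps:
B(z, K) = -4*z (B(z, K) = z - 5*z = -4*z)
n(Q) = 3 + 3*Q (n(Q) = 3 + (2*Q + Q) = 3 + 3*Q)
s(Y, O) = 16 - 20*Y + O*Y (s(Y, O) = 2 + (((-4*5)*Y + Y*O) + 14) = 2 + ((-20*Y + O*Y) + 14) = 2 + (14 - 20*Y + O*Y) = 16 - 20*Y + O*Y)
s(n(-5), 0) - 1*(-466) = (16 - 20*(3 + 3*(-5)) + 0*(3 + 3*(-5))) - 1*(-466) = (16 - 20*(3 - 15) + 0*(3 - 15)) + 466 = (16 - 20*(-12) + 0*(-12)) + 466 = (16 + 240 + 0) + 466 = 256 + 466 = 722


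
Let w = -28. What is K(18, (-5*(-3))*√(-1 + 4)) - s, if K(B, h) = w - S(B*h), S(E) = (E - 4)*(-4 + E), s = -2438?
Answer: -216306 + 2160*√3 ≈ -2.1256e+5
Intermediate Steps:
S(E) = (-4 + E)² (S(E) = (-4 + E)*(-4 + E) = (-4 + E)²)
K(B, h) = -28 - (-4 + B*h)²
K(18, (-5*(-3))*√(-1 + 4)) - s = (-28 - (-4 + 18*((-5*(-3))*√(-1 + 4)))²) - 1*(-2438) = (-28 - (-4 + 18*(15*√3))²) + 2438 = (-28 - (-4 + 270*√3)²) + 2438 = 2410 - (-4 + 270*√3)²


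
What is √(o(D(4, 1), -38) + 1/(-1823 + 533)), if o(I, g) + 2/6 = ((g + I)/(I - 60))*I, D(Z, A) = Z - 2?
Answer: √1269732810/37410 ≈ 0.95251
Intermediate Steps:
D(Z, A) = -2 + Z
o(I, g) = -⅓ + I*(I + g)/(-60 + I) (o(I, g) = -⅓ + ((g + I)/(I - 60))*I = -⅓ + ((I + g)/(-60 + I))*I = -⅓ + I*(I + g)/(-60 + I))
√(o(D(4, 1), -38) + 1/(-1823 + 533)) = √((20 + (-2 + 4)² - (-2 + 4)/3 + (-2 + 4)*(-38))/(-60 + (-2 + 4)) + 1/(-1823 + 533)) = √((20 + 2² - ⅓*2 + 2*(-38))/(-60 + 2) + 1/(-1290)) = √((20 + 4 - ⅔ - 76)/(-58) - 1/1290) = √(-1/58*(-158/3) - 1/1290) = √(79/87 - 1/1290) = √(33941/37410) = √1269732810/37410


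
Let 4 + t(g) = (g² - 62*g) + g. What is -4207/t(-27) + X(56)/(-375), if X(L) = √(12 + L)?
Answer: -4207/2372 - 2*√17/375 ≈ -1.7956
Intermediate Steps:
t(g) = -4 + g² - 61*g (t(g) = -4 + ((g² - 62*g) + g) = -4 + (g² - 61*g) = -4 + g² - 61*g)
-4207/t(-27) + X(56)/(-375) = -4207/(-4 + (-27)² - 61*(-27)) + √(12 + 56)/(-375) = -4207/(-4 + 729 + 1647) + √68*(-1/375) = -4207/2372 + (2*√17)*(-1/375) = -4207*1/2372 - 2*√17/375 = -4207/2372 - 2*√17/375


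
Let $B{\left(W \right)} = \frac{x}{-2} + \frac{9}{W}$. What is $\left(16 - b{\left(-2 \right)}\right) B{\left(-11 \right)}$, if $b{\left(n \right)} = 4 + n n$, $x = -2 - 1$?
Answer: $\frac{60}{11} \approx 5.4545$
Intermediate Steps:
$x = -3$
$b{\left(n \right)} = 4 + n^{2}$
$B{\left(W \right)} = \frac{3}{2} + \frac{9}{W}$ ($B{\left(W \right)} = - \frac{3}{-2} + \frac{9}{W} = \left(-3\right) \left(- \frac{1}{2}\right) + \frac{9}{W} = \frac{3}{2} + \frac{9}{W}$)
$\left(16 - b{\left(-2 \right)}\right) B{\left(-11 \right)} = \left(16 - \left(4 + \left(-2\right)^{2}\right)\right) \left(\frac{3}{2} + \frac{9}{-11}\right) = \left(16 - \left(4 + 4\right)\right) \left(\frac{3}{2} + 9 \left(- \frac{1}{11}\right)\right) = \left(16 - 8\right) \left(\frac{3}{2} - \frac{9}{11}\right) = \left(16 - 8\right) \frac{15}{22} = 8 \cdot \frac{15}{22} = \frac{60}{11}$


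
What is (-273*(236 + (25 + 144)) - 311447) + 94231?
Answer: -327781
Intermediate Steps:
(-273*(236 + (25 + 144)) - 311447) + 94231 = (-273*(236 + 169) - 311447) + 94231 = (-273*405 - 311447) + 94231 = (-110565 - 311447) + 94231 = -422012 + 94231 = -327781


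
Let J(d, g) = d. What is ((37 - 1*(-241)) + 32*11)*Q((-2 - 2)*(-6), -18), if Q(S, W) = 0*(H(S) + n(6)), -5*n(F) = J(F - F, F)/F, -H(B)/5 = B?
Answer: 0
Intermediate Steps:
H(B) = -5*B
n(F) = 0 (n(F) = -(F - F)/(5*F) = -0/F = -1/5*0 = 0)
Q(S, W) = 0 (Q(S, W) = 0*(-5*S + 0) = 0*(-5*S) = 0)
((37 - 1*(-241)) + 32*11)*Q((-2 - 2)*(-6), -18) = ((37 - 1*(-241)) + 32*11)*0 = ((37 + 241) + 352)*0 = (278 + 352)*0 = 630*0 = 0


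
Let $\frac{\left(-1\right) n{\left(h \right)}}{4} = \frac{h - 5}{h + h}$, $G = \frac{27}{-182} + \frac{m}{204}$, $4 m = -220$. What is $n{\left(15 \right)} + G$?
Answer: $- \frac{10837}{6188} \approx -1.7513$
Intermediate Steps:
$m = -55$ ($m = \frac{1}{4} \left(-220\right) = -55$)
$G = - \frac{7759}{18564}$ ($G = \frac{27}{-182} - \frac{55}{204} = 27 \left(- \frac{1}{182}\right) - \frac{55}{204} = - \frac{27}{182} - \frac{55}{204} = - \frac{7759}{18564} \approx -0.41796$)
$n{\left(h \right)} = - \frac{2 \left(-5 + h\right)}{h}$ ($n{\left(h \right)} = - 4 \frac{h - 5}{h + h} = - 4 \frac{-5 + h}{2 h} = - \frac{2 \left(-5 + h\right)}{h}$)
$n{\left(15 \right)} + G = \left(-2 + \frac{10}{15}\right) - \frac{7759}{18564} = \left(-2 + 10 \cdot \frac{1}{15}\right) - \frac{7759}{18564} = \left(-2 + \frac{2}{3}\right) - \frac{7759}{18564} = - \frac{4}{3} - \frac{7759}{18564} = - \frac{10837}{6188}$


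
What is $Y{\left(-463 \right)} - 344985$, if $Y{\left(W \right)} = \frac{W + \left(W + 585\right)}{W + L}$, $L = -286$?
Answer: $- \frac{258393424}{749} \approx -3.4498 \cdot 10^{5}$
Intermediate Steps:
$Y{\left(W \right)} = \frac{585 + 2 W}{-286 + W}$ ($Y{\left(W \right)} = \frac{W + \left(W + 585\right)}{W - 286} = \frac{W + \left(585 + W\right)}{-286 + W} = \frac{585 + 2 W}{-286 + W}$)
$Y{\left(-463 \right)} - 344985 = \frac{585 + 2 \left(-463\right)}{-286 - 463} - 344985 = \frac{585 - 926}{-749} - 344985 = \left(- \frac{1}{749}\right) \left(-341\right) - 344985 = \frac{341}{749} - 344985 = - \frac{258393424}{749}$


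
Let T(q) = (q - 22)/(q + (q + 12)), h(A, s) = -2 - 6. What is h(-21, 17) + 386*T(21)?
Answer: -409/27 ≈ -15.148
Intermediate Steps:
h(A, s) = -8
T(q) = (-22 + q)/(12 + 2*q) (T(q) = (-22 + q)/(q + (12 + q)) = (-22 + q)/(12 + 2*q))
h(-21, 17) + 386*T(21) = -8 + 386*((-22 + 21)/(2*(6 + 21))) = -8 + 386*((½)*(-1)/27) = -8 + 386*((½)*(1/27)*(-1)) = -8 + 386*(-1/54) = -8 - 193/27 = -409/27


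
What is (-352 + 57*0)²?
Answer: 123904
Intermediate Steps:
(-352 + 57*0)² = (-352 + 0)² = (-352)² = 123904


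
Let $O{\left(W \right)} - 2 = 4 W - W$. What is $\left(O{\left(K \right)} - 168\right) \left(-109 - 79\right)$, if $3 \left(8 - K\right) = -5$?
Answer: $25756$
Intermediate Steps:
$K = \frac{29}{3}$ ($K = 8 - - \frac{5}{3} = 8 + \frac{5}{3} = \frac{29}{3} \approx 9.6667$)
$O{\left(W \right)} = 2 + 3 W$ ($O{\left(W \right)} = 2 + \left(4 W - W\right) = 2 + 3 W$)
$\left(O{\left(K \right)} - 168\right) \left(-109 - 79\right) = \left(\left(2 + 3 \cdot \frac{29}{3}\right) - 168\right) \left(-109 - 79\right) = \left(\left(2 + 29\right) - 168\right) \left(-188\right) = \left(31 - 168\right) \left(-188\right) = \left(-137\right) \left(-188\right) = 25756$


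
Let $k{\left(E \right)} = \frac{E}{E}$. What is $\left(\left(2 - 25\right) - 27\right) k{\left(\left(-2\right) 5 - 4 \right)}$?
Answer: $-50$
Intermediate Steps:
$k{\left(E \right)} = 1$
$\left(\left(2 - 25\right) - 27\right) k{\left(\left(-2\right) 5 - 4 \right)} = \left(\left(2 - 25\right) - 27\right) 1 = \left(-23 - 27\right) 1 = \left(-50\right) 1 = -50$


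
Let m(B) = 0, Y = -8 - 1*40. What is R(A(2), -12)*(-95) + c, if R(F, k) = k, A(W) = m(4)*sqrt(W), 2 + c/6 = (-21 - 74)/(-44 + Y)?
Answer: 52173/46 ≈ 1134.2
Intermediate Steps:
Y = -48 (Y = -8 - 40 = -48)
c = -267/46 (c = -12 + 6*((-21 - 74)/(-44 - 48)) = -12 + 6*(-95/(-92)) = -12 + 6*(-95*(-1/92)) = -12 + 6*(95/92) = -12 + 285/46 = -267/46 ≈ -5.8043)
A(W) = 0 (A(W) = 0*sqrt(W) = 0)
R(A(2), -12)*(-95) + c = -12*(-95) - 267/46 = 1140 - 267/46 = 52173/46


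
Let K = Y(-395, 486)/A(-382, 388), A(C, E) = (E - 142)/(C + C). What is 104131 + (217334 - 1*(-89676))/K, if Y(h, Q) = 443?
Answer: 8791955188/84613 ≈ 1.0391e+5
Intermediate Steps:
A(C, E) = (-142 + E)/(2*C) (A(C, E) = (-142 + E)/((2*C)) = (-142 + E)*(1/(2*C)) = (-142 + E)/(2*C))
K = -169226/123 (K = 443/(((1/2)*(-142 + 388)/(-382))) = 443/(((1/2)*(-1/382)*246)) = 443/(-123/382) = 443*(-382/123) = -169226/123 ≈ -1375.8)
104131 + (217334 - 1*(-89676))/K = 104131 + (217334 - 1*(-89676))/(-169226/123) = 104131 + (217334 + 89676)*(-123/169226) = 104131 + 307010*(-123/169226) = 104131 - 18881115/84613 = 8791955188/84613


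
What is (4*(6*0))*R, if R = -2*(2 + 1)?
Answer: 0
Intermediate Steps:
R = -6 (R = -2*3 = -6)
(4*(6*0))*R = (4*(6*0))*(-6) = (4*0)*(-6) = 0*(-6) = 0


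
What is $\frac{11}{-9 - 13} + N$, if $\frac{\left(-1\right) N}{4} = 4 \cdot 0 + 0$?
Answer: $- \frac{1}{2} \approx -0.5$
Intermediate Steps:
$N = 0$ ($N = - 4 \left(4 \cdot 0 + 0\right) = - 4 \left(0 + 0\right) = \left(-4\right) 0 = 0$)
$\frac{11}{-9 - 13} + N = \frac{11}{-9 - 13} + 0 = \frac{11}{-22} + 0 = 11 \left(- \frac{1}{22}\right) + 0 = - \frac{1}{2} + 0 = - \frac{1}{2}$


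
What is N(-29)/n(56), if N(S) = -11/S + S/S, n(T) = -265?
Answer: -8/1537 ≈ -0.0052049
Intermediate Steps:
N(S) = 1 - 11/S (N(S) = -11/S + 1 = 1 - 11/S)
N(-29)/n(56) = ((-11 - 29)/(-29))/(-265) = -1/29*(-40)*(-1/265) = (40/29)*(-1/265) = -8/1537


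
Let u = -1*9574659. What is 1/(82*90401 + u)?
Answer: -1/2161777 ≈ -4.6258e-7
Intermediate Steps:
u = -9574659
1/(82*90401 + u) = 1/(82*90401 - 9574659) = 1/(7412882 - 9574659) = 1/(-2161777) = -1/2161777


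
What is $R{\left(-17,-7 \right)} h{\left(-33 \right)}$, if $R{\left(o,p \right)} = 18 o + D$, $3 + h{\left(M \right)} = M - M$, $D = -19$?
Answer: $975$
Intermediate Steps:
$h{\left(M \right)} = -3$ ($h{\left(M \right)} = -3 + \left(M - M\right) = -3 + 0 = -3$)
$R{\left(o,p \right)} = -19 + 18 o$ ($R{\left(o,p \right)} = 18 o - 19 = -19 + 18 o$)
$R{\left(-17,-7 \right)} h{\left(-33 \right)} = \left(-19 + 18 \left(-17\right)\right) \left(-3\right) = \left(-19 - 306\right) \left(-3\right) = \left(-325\right) \left(-3\right) = 975$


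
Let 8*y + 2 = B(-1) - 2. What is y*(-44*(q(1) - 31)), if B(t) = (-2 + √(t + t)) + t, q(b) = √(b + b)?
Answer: -2387/2 - 11*I + √2*(77 + 341*I)/2 ≈ -1139.1 + 230.12*I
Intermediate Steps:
q(b) = √2*√b (q(b) = √(2*b) = √2*√b)
B(t) = -2 + t + √2*√t (B(t) = (-2 + √(2*t)) + t = (-2 + √2*√t) + t = -2 + t + √2*√t)
y = -7/8 + I*√2/8 (y = -¼ + ((-2 - 1 + √2*√(-1)) - 2)/8 = -¼ + ((-2 - 1 + √2*I) - 2)/8 = -¼ + ((-2 - 1 + I*√2) - 2)/8 = -¼ + ((-3 + I*√2) - 2)/8 = -¼ + (-5 + I*√2)/8 = -¼ + (-5/8 + I*√2/8) = -7/8 + I*√2/8 ≈ -0.875 + 0.17678*I)
y*(-44*(q(1) - 31)) = (-7/8 + I*√2/8)*(-44*(√2*√1 - 31)) = (-7/8 + I*√2/8)*(-44*(√2*1 - 31)) = (-7/8 + I*√2/8)*(-44*(√2 - 31)) = (-7/8 + I*√2/8)*(-44*(-31 + √2)) = (-7/8 + I*√2/8)*(1364 - 44*√2) = (1364 - 44*√2)*(-7/8 + I*√2/8)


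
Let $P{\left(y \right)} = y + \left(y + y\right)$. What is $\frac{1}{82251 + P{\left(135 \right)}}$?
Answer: $\frac{1}{82656} \approx 1.2098 \cdot 10^{-5}$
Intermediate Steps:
$P{\left(y \right)} = 3 y$ ($P{\left(y \right)} = y + 2 y = 3 y$)
$\frac{1}{82251 + P{\left(135 \right)}} = \frac{1}{82251 + 3 \cdot 135} = \frac{1}{82251 + 405} = \frac{1}{82656}$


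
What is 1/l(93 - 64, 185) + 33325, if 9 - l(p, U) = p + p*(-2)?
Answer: 1266351/38 ≈ 33325.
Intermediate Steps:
l(p, U) = 9 + p (l(p, U) = 9 - (p + p*(-2)) = 9 - (p - 2*p) = 9 - (-1)*p = 9 + p)
1/l(93 - 64, 185) + 33325 = 1/(9 + (93 - 64)) + 33325 = 1/(9 + 29) + 33325 = 1/38 + 33325 = 1266351/38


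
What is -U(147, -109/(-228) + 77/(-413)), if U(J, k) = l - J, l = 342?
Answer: -195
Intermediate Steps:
U(J, k) = 342 - J
-U(147, -109/(-228) + 77/(-413)) = -(342 - 1*147) = -(342 - 147) = -1*195 = -195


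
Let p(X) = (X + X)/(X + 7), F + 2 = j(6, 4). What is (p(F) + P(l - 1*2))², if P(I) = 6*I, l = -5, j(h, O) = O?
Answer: 139876/81 ≈ 1726.9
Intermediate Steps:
F = 2 (F = -2 + 4 = 2)
p(X) = 2*X/(7 + X) (p(X) = (2*X)/(7 + X) = 2*X/(7 + X))
(p(F) + P(l - 1*2))² = (2*2/(7 + 2) + 6*(-5 - 1*2))² = (2*2/9 + 6*(-5 - 2))² = (2*2*(⅑) + 6*(-7))² = (4/9 - 42)² = (-374/9)² = 139876/81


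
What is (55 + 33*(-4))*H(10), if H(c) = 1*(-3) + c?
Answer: -539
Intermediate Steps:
H(c) = -3 + c
(55 + 33*(-4))*H(10) = (55 + 33*(-4))*(-3 + 10) = (55 - 132)*7 = -77*7 = -539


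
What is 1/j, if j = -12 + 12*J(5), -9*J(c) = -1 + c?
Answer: -3/52 ≈ -0.057692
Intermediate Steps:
J(c) = ⅑ - c/9 (J(c) = -(-1 + c)/9 = ⅑ - c/9)
j = -52/3 (j = -12 + 12*(⅑ - ⅑*5) = -12 + 12*(⅑ - 5/9) = -12 + 12*(-4/9) = -12 - 16/3 = -52/3 ≈ -17.333)
1/j = 1/(-52/3) = -3/52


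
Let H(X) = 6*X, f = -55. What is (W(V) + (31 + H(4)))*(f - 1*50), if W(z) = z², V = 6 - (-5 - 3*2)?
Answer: -36120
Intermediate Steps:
V = 17 (V = 6 - (-5 - 6) = 6 - 1*(-11) = 6 + 11 = 17)
(W(V) + (31 + H(4)))*(f - 1*50) = (17² + (31 + 6*4))*(-55 - 1*50) = (289 + (31 + 24))*(-55 - 50) = (289 + 55)*(-105) = 344*(-105) = -36120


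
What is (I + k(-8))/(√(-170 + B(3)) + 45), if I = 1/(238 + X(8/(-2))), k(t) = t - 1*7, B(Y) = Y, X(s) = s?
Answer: -17545/56992 + 3509*I*√167/512928 ≈ -0.30785 + 0.088407*I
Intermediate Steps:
k(t) = -7 + t (k(t) = t - 7 = -7 + t)
I = 1/234 (I = 1/(238 + 8/(-2)) = 1/(238 + 8*(-½)) = 1/(238 - 4) = 1/234 ≈ 0.0042735)
(I + k(-8))/(√(-170 + B(3)) + 45) = (1/234 + (-7 - 8))/(√(-170 + 3) + 45) = (1/234 - 15)/(√(-167) + 45) = -3509/(234*(I*√167 + 45)) = -3509/(234*(45 + I*√167))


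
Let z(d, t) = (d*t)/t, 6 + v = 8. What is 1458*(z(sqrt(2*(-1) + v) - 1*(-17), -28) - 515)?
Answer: -726084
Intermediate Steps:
v = 2 (v = -6 + 8 = 2)
z(d, t) = d
1458*(z(sqrt(2*(-1) + v) - 1*(-17), -28) - 515) = 1458*((sqrt(2*(-1) + 2) - 1*(-17)) - 515) = 1458*((sqrt(-2 + 2) + 17) - 515) = 1458*((sqrt(0) + 17) - 515) = 1458*((0 + 17) - 515) = 1458*(17 - 515) = 1458*(-498) = -726084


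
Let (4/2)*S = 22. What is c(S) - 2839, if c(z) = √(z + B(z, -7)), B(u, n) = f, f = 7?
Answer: -2839 + 3*√2 ≈ -2834.8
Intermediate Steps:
B(u, n) = 7
S = 11 (S = (½)*22 = 11)
c(z) = √(7 + z) (c(z) = √(z + 7) = √(7 + z))
c(S) - 2839 = √(7 + 11) - 2839 = √18 - 2839 = 3*√2 - 2839 = -2839 + 3*√2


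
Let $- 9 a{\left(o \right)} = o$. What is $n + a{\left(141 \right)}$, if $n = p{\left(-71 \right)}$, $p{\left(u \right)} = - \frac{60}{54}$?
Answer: $- \frac{151}{9} \approx -16.778$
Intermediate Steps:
$a{\left(o \right)} = - \frac{o}{9}$
$p{\left(u \right)} = - \frac{10}{9}$ ($p{\left(u \right)} = \left(-60\right) \frac{1}{54} = - \frac{10}{9}$)
$n = - \frac{10}{9} \approx -1.1111$
$n + a{\left(141 \right)} = - \frac{10}{9} - \frac{47}{3} = - \frac{151}{9}$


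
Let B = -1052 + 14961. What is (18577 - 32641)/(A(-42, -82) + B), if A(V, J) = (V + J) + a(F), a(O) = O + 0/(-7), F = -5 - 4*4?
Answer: -1172/1147 ≈ -1.0218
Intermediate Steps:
B = 13909
F = -21 (F = -5 - 16 = -21)
a(O) = O (a(O) = O + 0*(-1/7) = O + 0 = O)
A(V, J) = -21 + J + V (A(V, J) = (V + J) - 21 = (J + V) - 21 = -21 + J + V)
(18577 - 32641)/(A(-42, -82) + B) = (18577 - 32641)/((-21 - 82 - 42) + 13909) = -14064/(-145 + 13909) = -14064/13764 = -14064*1/13764 = -1172/1147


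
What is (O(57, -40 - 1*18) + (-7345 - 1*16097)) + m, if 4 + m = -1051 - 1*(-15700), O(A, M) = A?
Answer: -8740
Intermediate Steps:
m = 14645 (m = -4 + (-1051 - 1*(-15700)) = -4 + (-1051 + 15700) = -4 + 14649 = 14645)
(O(57, -40 - 1*18) + (-7345 - 1*16097)) + m = (57 + (-7345 - 1*16097)) + 14645 = (57 + (-7345 - 16097)) + 14645 = (57 - 23442) + 14645 = -23385 + 14645 = -8740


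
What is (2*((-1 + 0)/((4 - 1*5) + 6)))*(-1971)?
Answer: 3942/5 ≈ 788.40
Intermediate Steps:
(2*((-1 + 0)/((4 - 1*5) + 6)))*(-1971) = (2*(-1/((4 - 5) + 6)))*(-1971) = (2*(-1/(-1 + 6)))*(-1971) = (2*(-1/5))*(-1971) = (2*(-1*⅕))*(-1971) = (2*(-⅕))*(-1971) = -⅖*(-1971) = 3942/5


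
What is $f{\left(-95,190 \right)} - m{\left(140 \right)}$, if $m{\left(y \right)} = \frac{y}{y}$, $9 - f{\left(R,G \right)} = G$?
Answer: $-182$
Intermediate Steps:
$f{\left(R,G \right)} = 9 - G$
$m{\left(y \right)} = 1$
$f{\left(-95,190 \right)} - m{\left(140 \right)} = \left(9 - 190\right) - 1 = -181 - 1 = -182$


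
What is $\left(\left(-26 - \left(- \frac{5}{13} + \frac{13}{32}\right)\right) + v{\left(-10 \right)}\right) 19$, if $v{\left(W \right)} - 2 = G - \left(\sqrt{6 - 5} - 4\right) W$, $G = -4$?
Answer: $- \frac{458603}{416} \approx -1102.4$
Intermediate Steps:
$v{\left(W \right)} = -2 + 3 W$ ($v{\left(W \right)} = 2 - \left(4 + \left(\sqrt{6 - 5} - 4\right) W\right) = 2 - \left(4 + \left(\sqrt{1} - 4\right) W\right) = 2 - \left(4 + \left(1 - 4\right) W\right) = 2 - \left(4 - 3 W\right) = 2 + \left(-4 + 3 W\right) = -2 + 3 W$)
$\left(\left(-26 - \left(- \frac{5}{13} + \frac{13}{32}\right)\right) + v{\left(-10 \right)}\right) 19 = \left(\left(-26 - \left(- \frac{5}{13} + \frac{13}{32}\right)\right) + \left(-2 + 3 \left(-10\right)\right)\right) 19 = \left(\left(-26 - \frac{9}{416}\right) - 32\right) 19 = \left(- \frac{10825}{416} - 32\right) 19 = \left(- \frac{24137}{416}\right) 19 = - \frac{458603}{416}$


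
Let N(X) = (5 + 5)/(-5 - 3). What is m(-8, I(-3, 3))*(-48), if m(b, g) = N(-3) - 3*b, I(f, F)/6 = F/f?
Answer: -1092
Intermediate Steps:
I(f, F) = 6*F/f (I(f, F) = 6*(F/f) = 6*F/f)
N(X) = -5/4 (N(X) = 10/(-8) = 10*(-⅛) = -5/4)
m(b, g) = -5/4 - 3*b
m(-8, I(-3, 3))*(-48) = (-5/4 - 3*(-8))*(-48) = (-5/4 + 24)*(-48) = (91/4)*(-48) = -1092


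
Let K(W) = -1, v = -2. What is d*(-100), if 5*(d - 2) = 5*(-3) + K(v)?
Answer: 120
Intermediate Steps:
d = -6/5 (d = 2 + (5*(-3) - 1)/5 = 2 + (-15 - 1)/5 = 2 + (1/5)*(-16) = 2 - 16/5 = -6/5 ≈ -1.2000)
d*(-100) = -6/5*(-100) = 120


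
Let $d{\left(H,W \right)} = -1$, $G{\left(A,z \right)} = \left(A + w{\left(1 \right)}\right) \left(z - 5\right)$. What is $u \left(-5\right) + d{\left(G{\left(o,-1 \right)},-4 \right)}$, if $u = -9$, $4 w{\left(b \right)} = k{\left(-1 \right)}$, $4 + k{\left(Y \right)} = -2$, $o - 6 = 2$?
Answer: $44$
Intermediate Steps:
$o = 8$ ($o = 6 + 2 = 8$)
$k{\left(Y \right)} = -6$ ($k{\left(Y \right)} = -4 - 2 = -6$)
$w{\left(b \right)} = - \frac{3}{2}$ ($w{\left(b \right)} = \frac{1}{4} \left(-6\right) = - \frac{3}{2}$)
$G{\left(A,z \right)} = \left(-5 + z\right) \left(- \frac{3}{2} + A\right)$ ($G{\left(A,z \right)} = \left(A - \frac{3}{2}\right) \left(z - 5\right) = \left(- \frac{3}{2} + A\right) \left(-5 + z\right) = \left(-5 + z\right) \left(- \frac{3}{2} + A\right)$)
$u \left(-5\right) + d{\left(G{\left(o,-1 \right)},-4 \right)} = \left(-9\right) \left(-5\right) - 1 = 45 - 1 = 44$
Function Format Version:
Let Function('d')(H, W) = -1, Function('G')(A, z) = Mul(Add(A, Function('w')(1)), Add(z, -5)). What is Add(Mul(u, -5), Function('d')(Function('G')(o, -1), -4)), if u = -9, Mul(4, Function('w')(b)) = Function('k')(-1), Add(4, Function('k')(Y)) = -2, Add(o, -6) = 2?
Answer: 44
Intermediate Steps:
o = 8 (o = Add(6, 2) = 8)
Function('k')(Y) = -6 (Function('k')(Y) = Add(-4, -2) = -6)
Function('w')(b) = Rational(-3, 2) (Function('w')(b) = Mul(Rational(1, 4), -6) = Rational(-3, 2))
Function('G')(A, z) = Mul(Add(-5, z), Add(Rational(-3, 2), A)) (Function('G')(A, z) = Mul(Add(A, Rational(-3, 2)), Add(z, -5)) = Mul(Add(Rational(-3, 2), A), Add(-5, z)) = Mul(Add(-5, z), Add(Rational(-3, 2), A)))
Add(Mul(u, -5), Function('d')(Function('G')(o, -1), -4)) = Add(Mul(-9, -5), -1) = Add(45, -1) = 44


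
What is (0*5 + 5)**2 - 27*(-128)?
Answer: 3481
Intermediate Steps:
(0*5 + 5)**2 - 27*(-128) = (0 + 5)**2 + 3456 = 5**2 + 3456 = 25 + 3456 = 3481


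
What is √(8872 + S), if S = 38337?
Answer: √47209 ≈ 217.28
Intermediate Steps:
√(8872 + S) = √(8872 + 38337) = √47209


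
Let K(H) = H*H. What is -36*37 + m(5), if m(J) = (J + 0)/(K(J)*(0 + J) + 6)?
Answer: -174487/131 ≈ -1332.0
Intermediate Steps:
K(H) = H**2
m(J) = J/(6 + J**3) (m(J) = (J + 0)/(J**2*(0 + J) + 6) = J/(J**2*J + 6) = J/(J**3 + 6) = J/(6 + J**3))
-36*37 + m(5) = -36*37 + 5/(6 + 5**3) = -1332 + 5/(6 + 125) = -1332 + 5/131 = -174487/131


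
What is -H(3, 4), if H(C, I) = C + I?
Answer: -7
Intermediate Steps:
-H(3, 4) = -(3 + 4) = -1*7 = -7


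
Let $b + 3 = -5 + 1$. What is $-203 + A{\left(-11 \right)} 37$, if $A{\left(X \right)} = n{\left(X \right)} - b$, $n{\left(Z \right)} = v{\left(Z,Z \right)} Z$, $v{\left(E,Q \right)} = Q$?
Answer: $4533$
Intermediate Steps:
$b = -7$ ($b = -3 + \left(-5 + 1\right) = -3 - 4 = -7$)
$n{\left(Z \right)} = Z^{2}$ ($n{\left(Z \right)} = Z Z = Z^{2}$)
$A{\left(X \right)} = 7 + X^{2}$ ($A{\left(X \right)} = X^{2} - -7 = X^{2} + 7 = 7 + X^{2}$)
$-203 + A{\left(-11 \right)} 37 = -203 + \left(7 + \left(-11\right)^{2}\right) 37 = -203 + \left(7 + 121\right) 37 = -203 + 128 \cdot 37 = -203 + 4736 = 4533$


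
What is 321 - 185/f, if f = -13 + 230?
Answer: 69472/217 ≈ 320.15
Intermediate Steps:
f = 217
321 - 185/f = 321 - 185/217 = 69472/217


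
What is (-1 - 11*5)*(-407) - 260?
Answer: 22532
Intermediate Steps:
(-1 - 11*5)*(-407) - 260 = (-1 - 55)*(-407) - 260 = -56*(-407) - 260 = 22792 - 260 = 22532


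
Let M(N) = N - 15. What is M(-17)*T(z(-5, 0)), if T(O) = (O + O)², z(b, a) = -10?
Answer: -12800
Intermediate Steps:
M(N) = -15 + N
T(O) = 4*O² (T(O) = (2*O)² = 4*O²)
M(-17)*T(z(-5, 0)) = (-15 - 17)*(4*(-10)²) = -128*100 = -32*400 = -12800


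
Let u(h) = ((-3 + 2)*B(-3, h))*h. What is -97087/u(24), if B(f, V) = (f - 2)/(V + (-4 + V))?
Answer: -1067957/30 ≈ -35599.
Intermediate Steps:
B(f, V) = (-2 + f)/(-4 + 2*V)
u(h) = 5*h/(2*(-2 + h)) (u(h) = ((-3 + 2)*((-2 - 3)/(2*(-2 + h))))*h = (-(-5)/(2*(-2 + h)))*h = (5/(2*(-2 + h)))*h = 5*h/(2*(-2 + h)))
-97087/u(24) = -97087/((5/2)*24/(-2 + 24)) = -97087/((5/2)*24/22) = -97087/((5/2)*24*(1/22)) = -97087/30/11 = -97087*11/30 = -1067957/30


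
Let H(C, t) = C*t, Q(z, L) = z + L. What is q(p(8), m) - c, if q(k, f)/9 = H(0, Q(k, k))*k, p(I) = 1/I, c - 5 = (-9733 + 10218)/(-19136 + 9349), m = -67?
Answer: -48450/9787 ≈ -4.9504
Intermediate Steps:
Q(z, L) = L + z
c = 48450/9787 (c = 5 + (-9733 + 10218)/(-19136 + 9349) = 5 + 485/(-9787) = 5 + 485*(-1/9787) = 5 - 485/9787 = 48450/9787 ≈ 4.9504)
q(k, f) = 0 (q(k, f) = 9*((0*(k + k))*k) = 9*((0*(2*k))*k) = 9*(0*k) = 9*0 = 0)
q(p(8), m) - c = 0 - 1*48450/9787 = 0 - 48450/9787 = -48450/9787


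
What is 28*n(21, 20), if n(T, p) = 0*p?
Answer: 0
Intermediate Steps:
n(T, p) = 0
28*n(21, 20) = 28*0 = 0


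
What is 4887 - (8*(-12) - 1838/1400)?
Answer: 3489019/700 ≈ 4984.3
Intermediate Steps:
4887 - (8*(-12) - 1838/1400) = 4887 - (-96 - 1838/1400) = 4887 - (-96 - 1*919/700) = 4887 - (-96 - 919/700) = 4887 - 1*(-68119/700) = 4887 + 68119/700 = 3489019/700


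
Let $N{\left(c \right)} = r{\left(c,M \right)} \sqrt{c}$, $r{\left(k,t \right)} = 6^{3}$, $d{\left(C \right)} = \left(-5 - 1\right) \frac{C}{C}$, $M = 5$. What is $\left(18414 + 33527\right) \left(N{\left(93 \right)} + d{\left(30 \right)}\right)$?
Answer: $-311646 + 11219256 \sqrt{93} \approx 1.0788 \cdot 10^{8}$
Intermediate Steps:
$d{\left(C \right)} = -6$ ($d{\left(C \right)} = \left(-6\right) 1 = -6$)
$r{\left(k,t \right)} = 216$
$N{\left(c \right)} = 216 \sqrt{c}$
$\left(18414 + 33527\right) \left(N{\left(93 \right)} + d{\left(30 \right)}\right) = \left(18414 + 33527\right) \left(216 \sqrt{93} - 6\right) = 51941 \left(-6 + 216 \sqrt{93}\right) = -311646 + 11219256 \sqrt{93}$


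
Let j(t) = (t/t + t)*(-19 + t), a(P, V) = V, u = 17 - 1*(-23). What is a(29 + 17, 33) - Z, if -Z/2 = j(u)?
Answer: 1755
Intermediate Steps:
u = 40 (u = 17 + 23 = 40)
j(t) = (1 + t)*(-19 + t)
Z = -1722 (Z = -2*(-19 + 40**2 - 18*40) = -2*(-19 + 1600 - 720) = -2*861 = -1722)
a(29 + 17, 33) - Z = 33 - 1*(-1722) = 33 + 1722 = 1755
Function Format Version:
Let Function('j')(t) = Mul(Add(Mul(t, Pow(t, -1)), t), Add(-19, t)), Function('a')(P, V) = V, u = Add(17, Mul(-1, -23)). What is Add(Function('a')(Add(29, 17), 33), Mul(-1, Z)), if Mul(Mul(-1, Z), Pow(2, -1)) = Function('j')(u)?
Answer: 1755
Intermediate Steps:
u = 40 (u = Add(17, 23) = 40)
Function('j')(t) = Mul(Add(1, t), Add(-19, t))
Z = -1722 (Z = Mul(-2, Add(-19, Pow(40, 2), Mul(-18, 40))) = Mul(-2, Add(-19, 1600, -720)) = Mul(-2, 861) = -1722)
Add(Function('a')(Add(29, 17), 33), Mul(-1, Z)) = Add(33, Mul(-1, -1722)) = Add(33, 1722) = 1755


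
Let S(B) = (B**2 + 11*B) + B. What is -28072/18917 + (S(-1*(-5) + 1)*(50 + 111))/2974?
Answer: 122721334/28129579 ≈ 4.3627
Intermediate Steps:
S(B) = B**2 + 12*B
-28072/18917 + (S(-1*(-5) + 1)*(50 + 111))/2974 = -28072/18917 + (((-1*(-5) + 1)*(12 + (-1*(-5) + 1)))*(50 + 111))/2974 = -28072*1/18917 + (((5 + 1)*(12 + (5 + 1)))*161)*(1/2974) = -28072/18917 + ((6*(12 + 6))*161)*(1/2974) = -28072/18917 + ((6*18)*161)*(1/2974) = -28072/18917 + (108*161)*(1/2974) = -28072/18917 + 17388*(1/2974) = -28072/18917 + 8694/1487 = 122721334/28129579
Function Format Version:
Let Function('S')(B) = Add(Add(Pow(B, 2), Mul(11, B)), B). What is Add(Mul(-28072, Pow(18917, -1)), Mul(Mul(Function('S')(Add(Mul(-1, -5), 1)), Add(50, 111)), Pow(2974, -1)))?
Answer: Rational(122721334, 28129579) ≈ 4.3627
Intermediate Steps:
Function('S')(B) = Add(Pow(B, 2), Mul(12, B))
Add(Mul(-28072, Pow(18917, -1)), Mul(Mul(Function('S')(Add(Mul(-1, -5), 1)), Add(50, 111)), Pow(2974, -1))) = Add(Mul(-28072, Pow(18917, -1)), Mul(Mul(Mul(Add(Mul(-1, -5), 1), Add(12, Add(Mul(-1, -5), 1))), Add(50, 111)), Pow(2974, -1))) = Add(Mul(-28072, Rational(1, 18917)), Mul(Mul(Mul(Add(5, 1), Add(12, Add(5, 1))), 161), Rational(1, 2974))) = Add(Rational(-28072, 18917), Mul(Mul(Mul(6, Add(12, 6)), 161), Rational(1, 2974))) = Add(Rational(-28072, 18917), Mul(Mul(Mul(6, 18), 161), Rational(1, 2974))) = Add(Rational(-28072, 18917), Mul(Mul(108, 161), Rational(1, 2974))) = Add(Rational(-28072, 18917), Mul(17388, Rational(1, 2974))) = Add(Rational(-28072, 18917), Rational(8694, 1487)) = Rational(122721334, 28129579)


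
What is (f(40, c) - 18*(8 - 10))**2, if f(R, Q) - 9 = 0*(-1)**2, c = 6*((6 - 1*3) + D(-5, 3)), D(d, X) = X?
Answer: 2025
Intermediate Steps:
c = 36 (c = 6*((6 - 1*3) + 3) = 6*((6 - 3) + 3) = 6*(3 + 3) = 6*6 = 36)
f(R, Q) = 9 (f(R, Q) = 9 + 0*(-1)**2 = 9 + 0*1 = 9 + 0 = 9)
(f(40, c) - 18*(8 - 10))**2 = (9 - 18*(8 - 10))**2 = (9 - 18*(-2))**2 = (9 + 36)**2 = 45**2 = 2025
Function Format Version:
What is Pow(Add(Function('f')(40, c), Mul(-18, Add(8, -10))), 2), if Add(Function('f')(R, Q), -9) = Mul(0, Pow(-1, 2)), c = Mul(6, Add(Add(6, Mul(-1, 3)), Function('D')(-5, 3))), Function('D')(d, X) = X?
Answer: 2025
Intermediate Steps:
c = 36 (c = Mul(6, Add(Add(6, Mul(-1, 3)), 3)) = Mul(6, Add(Add(6, -3), 3)) = Mul(6, Add(3, 3)) = Mul(6, 6) = 36)
Function('f')(R, Q) = 9 (Function('f')(R, Q) = Add(9, Mul(0, Pow(-1, 2))) = Add(9, Mul(0, 1)) = Add(9, 0) = 9)
Pow(Add(Function('f')(40, c), Mul(-18, Add(8, -10))), 2) = Pow(Add(9, Mul(-18, Add(8, -10))), 2) = Pow(Add(9, Mul(-18, -2)), 2) = Pow(Add(9, 36), 2) = Pow(45, 2) = 2025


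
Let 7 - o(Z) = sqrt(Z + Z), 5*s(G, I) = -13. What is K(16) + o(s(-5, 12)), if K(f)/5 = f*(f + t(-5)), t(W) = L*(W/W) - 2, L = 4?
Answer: 1447 - I*sqrt(130)/5 ≈ 1447.0 - 2.2803*I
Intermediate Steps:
s(G, I) = -13/5 (s(G, I) = (1/5)*(-13) = -13/5)
o(Z) = 7 - sqrt(2)*sqrt(Z) (o(Z) = 7 - sqrt(Z + Z) = 7 - sqrt(2*Z) = 7 - sqrt(2)*sqrt(Z))
t(W) = 2 (t(W) = 4*(W/W) - 2 = 4*1 - 2 = 4 - 2 = 2)
K(f) = 5*f*(2 + f) (K(f) = 5*(f*(f + 2)) = 5*(f*(2 + f)) = 5*f*(2 + f))
K(16) + o(s(-5, 12)) = 5*16*(2 + 16) + (7 - sqrt(2)*sqrt(-13/5)) = 5*16*18 + (7 - sqrt(2)*I*sqrt(65)/5) = 1440 + (7 - I*sqrt(130)/5) = 1447 - I*sqrt(130)/5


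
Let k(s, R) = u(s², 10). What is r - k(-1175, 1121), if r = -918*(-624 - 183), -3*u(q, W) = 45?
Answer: 740841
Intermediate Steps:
u(q, W) = -15 (u(q, W) = -⅓*45 = -15)
r = 740826 (r = -918*(-807) = 740826)
k(s, R) = -15
r - k(-1175, 1121) = 740826 - 1*(-15) = 740826 + 15 = 740841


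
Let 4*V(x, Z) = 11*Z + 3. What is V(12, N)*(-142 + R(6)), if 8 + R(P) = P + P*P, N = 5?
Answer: -1566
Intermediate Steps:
V(x, Z) = 3/4 + 11*Z/4 (V(x, Z) = (11*Z + 3)/4 = (3 + 11*Z)/4 = 3/4 + 11*Z/4)
R(P) = -8 + P + P**2 (R(P) = -8 + (P + P*P) = -8 + (P + P**2) = -8 + P + P**2)
V(12, N)*(-142 + R(6)) = (3/4 + (11/4)*5)*(-142 + (-8 + 6 + 6**2)) = (3/4 + 55/4)*(-142 + (-8 + 6 + 36)) = 29*(-142 + 34)/2 = (29/2)*(-108) = -1566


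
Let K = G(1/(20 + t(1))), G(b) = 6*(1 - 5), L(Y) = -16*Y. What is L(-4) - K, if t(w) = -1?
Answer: 88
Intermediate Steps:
G(b) = -24 (G(b) = 6*(-4) = -24)
K = -24
L(-4) - K = -16*(-4) - 1*(-24) = 64 + 24 = 88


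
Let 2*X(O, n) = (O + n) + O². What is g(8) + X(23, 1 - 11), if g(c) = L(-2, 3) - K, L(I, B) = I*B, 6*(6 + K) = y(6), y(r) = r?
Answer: 270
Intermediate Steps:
K = -5 (K = -6 + (⅙)*6 = -6 + 1 = -5)
L(I, B) = B*I
g(c) = -1 (g(c) = 3*(-2) - 1*(-5) = -6 + 5 = -1)
X(O, n) = O/2 + n/2 + O²/2 (X(O, n) = ((O + n) + O²)/2 = (O + n + O²)/2 = O/2 + n/2 + O²/2)
g(8) + X(23, 1 - 11) = -1 + ((½)*23 + (1 - 11)/2 + (½)*23²) = -1 + (23/2 + (½)*(-10) + (½)*529) = -1 + (23/2 - 5 + 529/2) = -1 + 271 = 270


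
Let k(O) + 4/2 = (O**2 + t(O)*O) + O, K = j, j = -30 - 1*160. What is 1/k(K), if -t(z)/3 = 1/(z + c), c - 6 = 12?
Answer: 86/3087803 ≈ 2.7852e-5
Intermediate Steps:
c = 18 (c = 6 + 12 = 18)
t(z) = -3/(18 + z) (t(z) = -3/(z + 18) = -3/(18 + z))
j = -190 (j = -30 - 160 = -190)
K = -190
k(O) = -2 + O + O**2 - 3*O/(18 + O) (k(O) = -2 + ((O**2 + (-3/(18 + O))*O) + O) = -2 + ((O**2 - 3*O/(18 + O)) + O) = -2 + (O + O**2 - 3*O/(18 + O)) = -2 + O + O**2 - 3*O/(18 + O))
1/k(K) = 1/((-3*(-190) + (18 - 190)*(-2 - 190 + (-190)**2))/(18 - 190)) = 1/((570 - 172*(-2 - 190 + 36100))/(-172)) = 1/(-(570 - 172*35908)/172) = 1/(-(570 - 6176176)/172) = 1/(-1/172*(-6175606)) = 1/(3087803/86) = 86/3087803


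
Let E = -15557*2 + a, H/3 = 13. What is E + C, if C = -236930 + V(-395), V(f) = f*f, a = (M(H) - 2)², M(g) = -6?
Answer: -111955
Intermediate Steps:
H = 39 (H = 3*13 = 39)
a = 64 (a = (-6 - 2)² = (-8)² = 64)
V(f) = f²
C = -80905 (C = -236930 + (-395)² = -236930 + 156025 = -80905)
E = -31050 (E = -15557*2 + 64 = -31114 + 64 = -31050)
E + C = -31050 - 80905 = -111955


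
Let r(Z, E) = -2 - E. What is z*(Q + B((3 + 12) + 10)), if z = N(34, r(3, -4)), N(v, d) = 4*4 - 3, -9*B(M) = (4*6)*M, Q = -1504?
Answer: -61256/3 ≈ -20419.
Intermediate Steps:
B(M) = -8*M/3 (B(M) = -4*6*M/9 = -8*M/3)
N(v, d) = 13 (N(v, d) = 16 - 3 = 13)
z = 13
z*(Q + B((3 + 12) + 10)) = 13*(-1504 - 8*((3 + 12) + 10)/3) = 13*(-1504 - 8*(15 + 10)/3) = 13*(-1504 - 8/3*25) = 13*(-1504 - 200/3) = 13*(-4712/3) = -61256/3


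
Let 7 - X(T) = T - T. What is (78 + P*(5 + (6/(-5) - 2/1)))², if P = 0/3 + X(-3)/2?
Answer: 710649/100 ≈ 7106.5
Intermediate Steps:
X(T) = 7 (X(T) = 7 - (T - T) = 7 - 1*0 = 7 + 0 = 7)
P = 7/2 (P = 0/3 + 7/2 = 0*(⅓) + 7*(½) = 0 + 7/2 = 7/2 ≈ 3.5000)
(78 + P*(5 + (6/(-5) - 2/1)))² = (78 + 7*(5 + (6/(-5) - 2/1))/2)² = (78 + 7*(5 + (6*(-⅕) - 2*1))/2)² = (78 + 7*(5 + (-6/5 - 2))/2)² = (78 + 7*(5 - 16/5)/2)² = (78 + (7/2)*(9/5))² = (78 + 63/10)² = (843/10)² = 710649/100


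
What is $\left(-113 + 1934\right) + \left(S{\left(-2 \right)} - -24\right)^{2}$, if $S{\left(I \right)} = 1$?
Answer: $2446$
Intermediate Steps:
$\left(-113 + 1934\right) + \left(S{\left(-2 \right)} - -24\right)^{2} = \left(-113 + 1934\right) + \left(1 - -24\right)^{2} = 1821 + \left(1 + 24\right)^{2} = 1821 + 25^{2} = 1821 + 625 = 2446$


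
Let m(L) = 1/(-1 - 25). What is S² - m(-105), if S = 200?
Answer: 1040001/26 ≈ 40000.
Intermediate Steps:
m(L) = -1/26 (m(L) = 1/(-26) = -1/26)
S² - m(-105) = 200² - 1*(-1/26) = 40000 + 1/26 = 1040001/26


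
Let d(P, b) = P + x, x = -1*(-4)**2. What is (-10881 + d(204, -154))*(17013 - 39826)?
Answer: 243939409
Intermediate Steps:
x = -16 (x = -1*16 = -16)
d(P, b) = -16 + P (d(P, b) = P - 16 = -16 + P)
(-10881 + d(204, -154))*(17013 - 39826) = (-10881 + (-16 + 204))*(17013 - 39826) = (-10881 + 188)*(-22813) = -10693*(-22813) = 243939409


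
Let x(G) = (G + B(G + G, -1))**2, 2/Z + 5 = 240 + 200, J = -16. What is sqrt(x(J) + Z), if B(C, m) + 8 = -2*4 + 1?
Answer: sqrt(181846095)/435 ≈ 31.000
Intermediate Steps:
B(C, m) = -15 (B(C, m) = -8 + (-2*4 + 1) = -8 + (-8 + 1) = -8 - 7 = -15)
Z = 2/435 (Z = 2/(-5 + (240 + 200)) = 2/(-5 + 440) = 2/435 ≈ 0.0045977)
x(G) = (-15 + G)**2 (x(G) = (G - 15)**2 = (-15 + G)**2)
sqrt(x(J) + Z) = sqrt((-15 - 16)**2 + 2/435) = sqrt((-31)**2 + 2/435) = sqrt(961 + 2/435) = sqrt(418037/435) = sqrt(181846095)/435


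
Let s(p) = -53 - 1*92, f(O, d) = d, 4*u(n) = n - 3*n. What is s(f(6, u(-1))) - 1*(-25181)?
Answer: 25036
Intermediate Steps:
u(n) = -n/2 (u(n) = (n - 3*n)/4 = (-2*n)/4 = -n/2)
s(p) = -145 (s(p) = -53 - 92 = -145)
s(f(6, u(-1))) - 1*(-25181) = -145 - 1*(-25181) = -145 + 25181 = 25036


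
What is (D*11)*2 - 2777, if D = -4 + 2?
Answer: -2821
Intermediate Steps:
D = -2
(D*11)*2 - 2777 = -2*11*2 - 2777 = -22*2 - 2777 = -44 - 2777 = -2821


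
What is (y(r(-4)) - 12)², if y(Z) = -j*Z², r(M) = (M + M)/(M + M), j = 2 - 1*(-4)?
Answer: 324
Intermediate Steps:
j = 6 (j = 2 + 4 = 6)
r(M) = 1 (r(M) = (2*M)/((2*M)) = (2*M)*(1/(2*M)) = 1)
y(Z) = -6*Z²
(y(r(-4)) - 12)² = (-6*1² - 12)² = (-6*1 - 12)² = (-6 - 12)² = (-18)² = 324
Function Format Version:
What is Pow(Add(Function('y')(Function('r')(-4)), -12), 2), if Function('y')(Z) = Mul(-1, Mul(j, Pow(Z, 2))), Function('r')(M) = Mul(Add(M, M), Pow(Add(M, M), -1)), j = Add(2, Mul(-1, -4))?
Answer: 324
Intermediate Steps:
j = 6 (j = Add(2, 4) = 6)
Function('r')(M) = 1 (Function('r')(M) = Mul(Mul(2, M), Pow(Mul(2, M), -1)) = Mul(Mul(2, M), Mul(Rational(1, 2), Pow(M, -1))) = 1)
Function('y')(Z) = Mul(-6, Pow(Z, 2)) (Function('y')(Z) = Mul(-1, Mul(6, Pow(Z, 2))) = Mul(-6, Pow(Z, 2)))
Pow(Add(Function('y')(Function('r')(-4)), -12), 2) = Pow(Add(Mul(-6, Pow(1, 2)), -12), 2) = Pow(Add(Mul(-6, 1), -12), 2) = Pow(Add(-6, -12), 2) = Pow(-18, 2) = 324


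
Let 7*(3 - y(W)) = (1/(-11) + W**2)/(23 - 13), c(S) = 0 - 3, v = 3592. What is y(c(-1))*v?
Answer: 567536/55 ≈ 10319.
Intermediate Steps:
c(S) = -3
y(W) = 2311/770 - W**2/70 (y(W) = 3 - (1/(-11) + W**2)/(7*(23 - 13)) = 3 - (-1/11 + W**2)/(7*10) = 3 - (-1/110 + W**2/10)/7 = 3 + (1/770 - W**2/70) = 2311/770 - W**2/70)
y(c(-1))*v = (2311/770 - 1/70*(-3)**2)*3592 = (2311/770 - 1/70*9)*3592 = (2311/770 - 9/70)*3592 = (158/55)*3592 = 567536/55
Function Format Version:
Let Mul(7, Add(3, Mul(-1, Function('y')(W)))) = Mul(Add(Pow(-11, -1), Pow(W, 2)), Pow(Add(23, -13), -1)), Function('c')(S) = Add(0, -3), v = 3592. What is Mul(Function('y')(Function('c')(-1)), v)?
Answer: Rational(567536, 55) ≈ 10319.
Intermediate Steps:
Function('c')(S) = -3
Function('y')(W) = Add(Rational(2311, 770), Mul(Rational(-1, 70), Pow(W, 2))) (Function('y')(W) = Add(3, Mul(Rational(-1, 7), Mul(Add(Pow(-11, -1), Pow(W, 2)), Pow(Add(23, -13), -1)))) = Add(3, Mul(Rational(-1, 7), Mul(Add(Rational(-1, 11), Pow(W, 2)), Pow(10, -1)))) = Add(3, Mul(Rational(-1, 7), Mul(Add(Rational(-1, 11), Pow(W, 2)), Rational(1, 10)))) = Add(3, Mul(Rational(-1, 7), Add(Rational(-1, 110), Mul(Rational(1, 10), Pow(W, 2))))) = Add(3, Add(Rational(1, 770), Mul(Rational(-1, 70), Pow(W, 2)))) = Add(Rational(2311, 770), Mul(Rational(-1, 70), Pow(W, 2))))
Mul(Function('y')(Function('c')(-1)), v) = Mul(Add(Rational(2311, 770), Mul(Rational(-1, 70), Pow(-3, 2))), 3592) = Mul(Add(Rational(2311, 770), Mul(Rational(-1, 70), 9)), 3592) = Mul(Add(Rational(2311, 770), Rational(-9, 70)), 3592) = Mul(Rational(158, 55), 3592) = Rational(567536, 55)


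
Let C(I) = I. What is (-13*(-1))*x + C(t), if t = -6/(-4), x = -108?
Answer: -2805/2 ≈ -1402.5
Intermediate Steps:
t = 3/2 (t = -6*(-¼) = 3/2 ≈ 1.5000)
(-13*(-1))*x + C(t) = -13*(-1)*(-108) + 3/2 = 13*(-108) + 3/2 = -1404 + 3/2 = -2805/2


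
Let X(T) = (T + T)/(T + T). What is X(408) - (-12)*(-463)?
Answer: -5555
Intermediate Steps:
X(T) = 1 (X(T) = (2*T)/((2*T)) = (2*T)*(1/(2*T)) = 1)
X(408) - (-12)*(-463) = 1 - (-12)*(-463) = 1 - 1*5556 = 1 - 5556 = -5555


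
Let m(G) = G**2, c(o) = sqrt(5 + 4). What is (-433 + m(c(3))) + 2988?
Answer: 2564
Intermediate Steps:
c(o) = 3 (c(o) = sqrt(9) = 3)
(-433 + m(c(3))) + 2988 = (-433 + 3**2) + 2988 = (-433 + 9) + 2988 = -424 + 2988 = 2564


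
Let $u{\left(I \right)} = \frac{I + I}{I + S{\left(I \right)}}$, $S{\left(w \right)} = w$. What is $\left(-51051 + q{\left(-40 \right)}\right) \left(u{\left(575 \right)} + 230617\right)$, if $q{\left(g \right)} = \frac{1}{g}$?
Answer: $- \frac{235465705669}{20} \approx -1.1773 \cdot 10^{10}$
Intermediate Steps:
$u{\left(I \right)} = 1$ ($u{\left(I \right)} = \frac{I + I}{I + I} = \frac{2 I}{2 I} = 2 I \frac{1}{2 I} = 1$)
$\left(-51051 + q{\left(-40 \right)}\right) \left(u{\left(575 \right)} + 230617\right) = \left(-51051 + \frac{1}{-40}\right) \left(1 + 230617\right) = \left(-51051 - \frac{1}{40}\right) 230618 = \left(- \frac{2042041}{40}\right) 230618 = - \frac{235465705669}{20}$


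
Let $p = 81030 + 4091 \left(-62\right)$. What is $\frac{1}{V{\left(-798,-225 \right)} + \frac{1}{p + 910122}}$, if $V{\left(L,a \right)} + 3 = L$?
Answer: $- \frac{737510}{590745509} \approx -0.0012484$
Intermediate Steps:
$V{\left(L,a \right)} = -3 + L$
$p = -172612$ ($p = 81030 - 253642 = -172612$)
$\frac{1}{V{\left(-798,-225 \right)} + \frac{1}{p + 910122}} = \frac{1}{\left(-3 - 798\right) + \frac{1}{-172612 + 910122}} = \frac{1}{-801 + \frac{1}{737510}} = \frac{1}{- \frac{590745509}{737510}} = - \frac{737510}{590745509}$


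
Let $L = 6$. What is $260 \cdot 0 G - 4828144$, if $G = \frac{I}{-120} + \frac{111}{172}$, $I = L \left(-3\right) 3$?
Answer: $-4828144$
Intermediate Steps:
$I = -54$ ($I = 6 \left(-3\right) 3 = \left(-18\right) 3 = -54$)
$G = \frac{471}{430}$ ($G = - \frac{54}{-120} + \frac{111}{172} = \left(-54\right) \left(- \frac{1}{120}\right) + 111 \cdot \frac{1}{172} = \frac{9}{20} + \frac{111}{172} = \frac{471}{430} \approx 1.0953$)
$260 \cdot 0 G - 4828144 = 260 \cdot 0 \cdot \frac{471}{430} - 4828144 = 260 \cdot 0 - 4828144 = 0 - 4828144 = -4828144$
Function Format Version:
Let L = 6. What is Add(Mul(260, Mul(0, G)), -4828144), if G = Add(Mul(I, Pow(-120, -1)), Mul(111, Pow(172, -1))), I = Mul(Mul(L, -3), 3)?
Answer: -4828144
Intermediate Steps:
I = -54 (I = Mul(Mul(6, -3), 3) = Mul(-18, 3) = -54)
G = Rational(471, 430) (G = Add(Mul(-54, Pow(-120, -1)), Mul(111, Pow(172, -1))) = Add(Mul(-54, Rational(-1, 120)), Mul(111, Rational(1, 172))) = Add(Rational(9, 20), Rational(111, 172)) = Rational(471, 430) ≈ 1.0953)
Add(Mul(260, Mul(0, G)), -4828144) = Add(Mul(260, Mul(0, Rational(471, 430))), -4828144) = Add(Mul(260, 0), -4828144) = Add(0, -4828144) = -4828144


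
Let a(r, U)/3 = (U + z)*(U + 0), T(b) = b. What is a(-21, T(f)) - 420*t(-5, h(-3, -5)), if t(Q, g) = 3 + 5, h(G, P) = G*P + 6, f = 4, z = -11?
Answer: -3444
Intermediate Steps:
h(G, P) = 6 + G*P
t(Q, g) = 8
a(r, U) = 3*U*(-11 + U) (a(r, U) = 3*((U - 11)*(U + 0)) = 3*((-11 + U)*U) = 3*(U*(-11 + U)) = 3*U*(-11 + U))
a(-21, T(f)) - 420*t(-5, h(-3, -5)) = 3*4*(-11 + 4) - 420*8 = 3*4*(-7) - 3360 = -84 - 3360 = -3444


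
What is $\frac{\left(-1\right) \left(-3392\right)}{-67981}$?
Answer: $- \frac{3392}{67981} \approx -0.049896$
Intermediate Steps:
$\frac{\left(-1\right) \left(-3392\right)}{-67981} = 3392 \left(- \frac{1}{67981}\right) = - \frac{3392}{67981}$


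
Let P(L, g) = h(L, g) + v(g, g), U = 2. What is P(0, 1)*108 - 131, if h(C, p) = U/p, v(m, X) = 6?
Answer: 733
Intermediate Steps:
h(C, p) = 2/p
P(L, g) = 6 + 2/g (P(L, g) = 2/g + 6 = 6 + 2/g)
P(0, 1)*108 - 131 = (6 + 2/1)*108 - 131 = (6 + 2*1)*108 - 131 = (6 + 2)*108 - 131 = 8*108 - 131 = 864 - 131 = 733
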